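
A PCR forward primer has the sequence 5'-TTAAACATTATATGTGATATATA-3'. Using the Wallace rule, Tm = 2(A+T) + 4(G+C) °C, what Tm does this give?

Scanning the sequence gives T=10, C=1, G=2, A=10.
AT pairs contribute 20, GC pairs contribute 3.
Tm = 2×20 + 4×3 = 52°C

52°C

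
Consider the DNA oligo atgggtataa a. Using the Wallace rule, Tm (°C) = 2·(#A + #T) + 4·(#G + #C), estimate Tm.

28°C

Counting bases: C=0, T=3, G=3, A=5
AT pairs contribute 8, GC pairs contribute 3.
Tm = 4·3 + 2·8 = 12 + 16 = 28°C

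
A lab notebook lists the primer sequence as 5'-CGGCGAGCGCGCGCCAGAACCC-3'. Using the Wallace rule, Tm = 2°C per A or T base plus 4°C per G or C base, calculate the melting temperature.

80°C

Scanning the sequence gives C=10, T=0, A=4, G=8.
So N_AT = 4 and N_GC = 18.
Tm = 2×4 + 4×18 = 80°C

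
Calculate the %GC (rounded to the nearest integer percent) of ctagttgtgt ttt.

Base counts: T=8, G=3, C=1, A=1
G+C = 3 + 1 = 4 out of 13 bases
%GC = 4/13 × 100 = 30.77% ≈ 31%

31%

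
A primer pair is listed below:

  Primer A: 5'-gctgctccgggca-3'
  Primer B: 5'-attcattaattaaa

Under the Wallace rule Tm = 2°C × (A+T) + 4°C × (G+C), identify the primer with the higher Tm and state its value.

Primer A, 46°C

Primer A: A+T=3, G+C=10 → Tm = 2(3)+4(10) = 46°C
Primer B: A+T=13, G+C=1 → Tm = 2(13)+4(1) = 30°C
46°C vs 30°C → primer A is higher.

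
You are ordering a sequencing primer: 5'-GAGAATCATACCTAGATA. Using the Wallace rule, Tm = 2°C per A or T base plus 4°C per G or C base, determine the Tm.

48°C

Base counts: A=8, G=3, C=3, T=4
So N_AT = 12 and N_GC = 6.
Tm = 2×12 + 4×6 = 48°C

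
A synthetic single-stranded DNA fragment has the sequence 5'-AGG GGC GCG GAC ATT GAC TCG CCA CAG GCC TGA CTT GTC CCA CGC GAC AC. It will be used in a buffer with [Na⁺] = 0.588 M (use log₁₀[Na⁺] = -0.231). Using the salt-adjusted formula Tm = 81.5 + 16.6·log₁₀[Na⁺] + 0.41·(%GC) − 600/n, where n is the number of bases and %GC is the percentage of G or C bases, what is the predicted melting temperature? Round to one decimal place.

92.7°C

Length n = 50. T=7, C=18, A=10, G=15
G+C = 33, so %GC = 33/50 × 100 = 66%
Salt term: 16.6 × (-0.231) = -3.835
GC term: 0.41 × 66 = 27.06; length term: −600/50 = −12
Tm = 81.5 + (-3.835) + 27.06 − 12 = 92.725 → 92.7°C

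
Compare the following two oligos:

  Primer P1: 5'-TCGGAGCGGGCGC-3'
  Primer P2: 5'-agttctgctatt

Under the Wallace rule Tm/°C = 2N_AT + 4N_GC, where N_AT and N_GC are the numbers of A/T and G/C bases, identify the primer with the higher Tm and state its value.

Primer P1: A+T=2, G+C=11 → Tm = 2(2)+4(11) = 48°C
Primer P2: A+T=8, G+C=4 → Tm = 2(8)+4(4) = 32°C
48°C vs 32°C → primer P1 is higher.

Primer P1, 48°C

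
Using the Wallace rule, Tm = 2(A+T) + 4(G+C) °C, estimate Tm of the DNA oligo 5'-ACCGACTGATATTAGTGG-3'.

Counting bases: C=3, G=5, A=5, T=5
So N_AT = 10 and N_GC = 8.
Tm = 2(10) + 4(8) = 20 + 32 = 52°C

52°C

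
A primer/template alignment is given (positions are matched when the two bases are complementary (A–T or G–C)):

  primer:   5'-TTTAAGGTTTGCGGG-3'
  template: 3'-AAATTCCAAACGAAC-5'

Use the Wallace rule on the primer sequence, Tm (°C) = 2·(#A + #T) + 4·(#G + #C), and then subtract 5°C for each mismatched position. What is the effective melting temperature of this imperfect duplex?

34°C

Primer base counts: A=2, T=6, G=6, C=1 → A+T=8, G+C=7
Perfect-match Tm = 2(8) + 4(7) = 16 + 28 = 44°C
Mismatches (positions where the bases are not complementary): 2 (at positions 13, 14)
Effective Tm = 44 − 2×5 = 44 − 10 = 34°C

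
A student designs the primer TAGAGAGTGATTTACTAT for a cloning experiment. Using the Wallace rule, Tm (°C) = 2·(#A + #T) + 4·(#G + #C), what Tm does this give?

Scanning the sequence gives G=4, C=1, T=7, A=6.
AT pairs contribute 13, GC pairs contribute 5.
Tm = 2(13) + 4(5) = 26 + 20 = 46°C

46°C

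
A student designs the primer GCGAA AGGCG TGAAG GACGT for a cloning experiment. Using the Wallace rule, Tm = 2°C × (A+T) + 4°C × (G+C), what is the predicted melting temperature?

64°C

Scanning the sequence gives G=9, T=2, C=3, A=6.
AT pairs contribute 8, GC pairs contribute 12.
Tm = 2×8 + 4×12 = 64°C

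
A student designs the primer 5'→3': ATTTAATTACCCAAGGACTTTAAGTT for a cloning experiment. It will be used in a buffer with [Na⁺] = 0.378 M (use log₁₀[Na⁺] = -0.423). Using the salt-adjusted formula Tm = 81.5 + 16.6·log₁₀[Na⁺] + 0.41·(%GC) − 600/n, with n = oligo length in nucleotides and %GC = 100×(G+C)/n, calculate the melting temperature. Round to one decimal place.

62.4°C

Length n = 26. Counting bases: A=9, T=10, C=4, G=3
G+C = 7, so %GC = 7/26 × 100 = 26.923%
Salt term: 16.6 × (-0.423) = -7.022
GC term: 0.41 × 26.923 = 11.038; length term: −600/26 = −23.077
Tm = 81.5 + (-7.022) + 11.038 − 23.077 = 62.439 → 62.4°C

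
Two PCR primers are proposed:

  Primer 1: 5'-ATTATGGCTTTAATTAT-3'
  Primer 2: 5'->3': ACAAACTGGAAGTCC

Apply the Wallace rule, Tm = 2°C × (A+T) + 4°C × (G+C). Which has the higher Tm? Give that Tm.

Primer 1: A+T=14, G+C=3 → Tm = 2(14)+4(3) = 40°C
Primer 2: A+T=8, G+C=7 → Tm = 2(8)+4(7) = 44°C
40°C vs 44°C → primer 2 is higher.

Primer 2, 44°C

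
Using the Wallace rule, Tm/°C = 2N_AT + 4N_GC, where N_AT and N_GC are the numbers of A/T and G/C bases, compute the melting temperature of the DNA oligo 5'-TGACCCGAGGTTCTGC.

52°C

Base counts: A=2, T=4, C=5, G=5
AT pairs contribute 6, GC pairs contribute 10.
Tm = 4·10 + 2·6 = 40 + 12 = 52°C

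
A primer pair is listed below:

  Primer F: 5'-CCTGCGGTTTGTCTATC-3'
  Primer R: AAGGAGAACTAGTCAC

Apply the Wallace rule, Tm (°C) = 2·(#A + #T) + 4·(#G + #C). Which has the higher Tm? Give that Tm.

Primer F: A+T=8, G+C=9 → Tm = 2(8)+4(9) = 52°C
Primer R: A+T=9, G+C=7 → Tm = 2(9)+4(7) = 46°C
52°C vs 46°C → primer F is higher.

Primer F, 52°C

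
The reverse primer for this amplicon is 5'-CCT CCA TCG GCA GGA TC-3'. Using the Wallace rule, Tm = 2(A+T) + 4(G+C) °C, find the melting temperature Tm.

56°C

Counting bases: T=3, G=4, A=3, C=7
So N_AT = 6 and N_GC = 11.
Tm = 2×6 + 4×11 = 56°C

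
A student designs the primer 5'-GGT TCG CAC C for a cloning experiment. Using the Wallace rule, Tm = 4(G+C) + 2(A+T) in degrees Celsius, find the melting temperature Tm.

Scanning the sequence gives T=2, A=1, C=4, G=3.
A+T = 3, G+C = 7
Tm = 4·7 + 2·3 = 28 + 6 = 34°C

34°C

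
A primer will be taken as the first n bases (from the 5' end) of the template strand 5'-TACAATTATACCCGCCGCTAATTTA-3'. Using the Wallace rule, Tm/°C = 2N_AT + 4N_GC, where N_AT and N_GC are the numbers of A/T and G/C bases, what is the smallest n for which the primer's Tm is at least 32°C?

n = 13

First 12 bases: TACAATTATACC → Tm = 30°C (< 32°C)
First 13 bases: TACAATTATACCC → Tm = 34°C (≥ 32°C)
Since every base adds ≥2°C, Tm only increases with n, so the threshold is first crossed at n = 13.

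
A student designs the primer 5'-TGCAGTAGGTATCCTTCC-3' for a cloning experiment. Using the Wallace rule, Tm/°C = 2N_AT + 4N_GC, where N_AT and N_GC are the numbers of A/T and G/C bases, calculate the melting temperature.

Scanning the sequence gives C=5, G=4, A=3, T=6.
AT pairs contribute 9, GC pairs contribute 9.
Tm = 2(9) + 4(9) = 18 + 36 = 54°C

54°C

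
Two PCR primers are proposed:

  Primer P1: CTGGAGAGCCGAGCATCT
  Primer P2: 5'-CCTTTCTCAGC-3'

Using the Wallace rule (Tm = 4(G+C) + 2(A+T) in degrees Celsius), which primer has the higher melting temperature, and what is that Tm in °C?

Primer P1, 58°C

Primer P1: A+T=7, G+C=11 → Tm = 2(7)+4(11) = 58°C
Primer P2: A+T=5, G+C=6 → Tm = 2(5)+4(6) = 34°C
58°C vs 34°C → primer P1 is higher.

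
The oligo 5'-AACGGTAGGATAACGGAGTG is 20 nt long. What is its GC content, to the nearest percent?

50%

Counting bases: T=3, A=7, C=2, G=8
G+C = 8 + 2 = 10 out of 20 bases
%GC = 10/20 × 100 = 50% ≈ 50%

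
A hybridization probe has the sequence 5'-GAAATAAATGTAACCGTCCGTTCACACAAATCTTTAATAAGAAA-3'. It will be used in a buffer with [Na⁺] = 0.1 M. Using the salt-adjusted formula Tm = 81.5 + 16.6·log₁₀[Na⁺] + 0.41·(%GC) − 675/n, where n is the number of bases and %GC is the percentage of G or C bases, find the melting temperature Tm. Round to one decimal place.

61.7°C

Length n = 44. Base counts: T=11, A=20, C=8, G=5
G+C = 13, so %GC = 13/44 × 100 = 29.545%
Salt term: 16.6 × (-1) = -16.6
GC term: 0.41 × 29.545 = 12.113; length term: −675/44 = −15.341
Tm = 81.5 + (-16.6) + 12.113 − 15.341 = 61.672 → 61.7°C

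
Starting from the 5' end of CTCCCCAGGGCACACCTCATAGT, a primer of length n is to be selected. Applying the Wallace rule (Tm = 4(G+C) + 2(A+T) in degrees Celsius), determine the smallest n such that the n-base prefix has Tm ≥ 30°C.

First 8 bases: CTCCCCAG → Tm = 28°C (< 30°C)
First 9 bases: CTCCCCAGG → Tm = 32°C (≥ 30°C)
Each additional base adds 2°C (A/T) or 4°C (G/C), so Tm is non-decreasing in n; n = 9 is the first length to reach 30°C.

n = 9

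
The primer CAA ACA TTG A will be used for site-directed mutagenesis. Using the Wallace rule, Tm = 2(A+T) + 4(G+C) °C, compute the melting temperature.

26°C

Scanning the sequence gives C=2, T=2, G=1, A=5.
So N_AT = 7 and N_GC = 3.
Tm = 4·3 + 2·7 = 12 + 14 = 26°C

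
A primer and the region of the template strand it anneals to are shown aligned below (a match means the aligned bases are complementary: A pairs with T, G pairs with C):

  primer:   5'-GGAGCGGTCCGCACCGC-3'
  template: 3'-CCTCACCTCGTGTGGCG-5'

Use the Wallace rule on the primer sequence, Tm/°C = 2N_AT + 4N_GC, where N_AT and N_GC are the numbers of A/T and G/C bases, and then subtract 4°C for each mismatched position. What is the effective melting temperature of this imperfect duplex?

Primer base counts: A=2, T=1, G=7, C=7 → A+T=3, G+C=14
Perfect-match Tm = 2(3) + 4(14) = 6 + 56 = 62°C
Mismatches (positions where the bases are not complementary): 4 (at positions 5, 8, 9, 11)
Effective Tm = 62 − 4×4 = 62 − 16 = 46°C

46°C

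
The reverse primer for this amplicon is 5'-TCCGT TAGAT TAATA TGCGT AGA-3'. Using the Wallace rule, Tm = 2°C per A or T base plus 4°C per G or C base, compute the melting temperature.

62°C

Counting bases: G=5, T=8, A=7, C=3
A+T = 15, G+C = 8
Tm = 2(15) + 4(8) = 30 + 32 = 62°C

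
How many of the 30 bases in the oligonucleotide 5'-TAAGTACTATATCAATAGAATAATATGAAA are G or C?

A=16, T=9, C=2, G=3
Total G or C: 3 + 2 = 5

5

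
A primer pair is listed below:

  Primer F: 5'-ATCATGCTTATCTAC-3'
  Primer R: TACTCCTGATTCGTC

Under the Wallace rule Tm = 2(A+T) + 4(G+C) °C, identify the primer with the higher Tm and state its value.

Primer F: A+T=10, G+C=5 → Tm = 2(10)+4(5) = 40°C
Primer R: A+T=8, G+C=7 → Tm = 2(8)+4(7) = 44°C
40°C vs 44°C → primer R is higher.

Primer R, 44°C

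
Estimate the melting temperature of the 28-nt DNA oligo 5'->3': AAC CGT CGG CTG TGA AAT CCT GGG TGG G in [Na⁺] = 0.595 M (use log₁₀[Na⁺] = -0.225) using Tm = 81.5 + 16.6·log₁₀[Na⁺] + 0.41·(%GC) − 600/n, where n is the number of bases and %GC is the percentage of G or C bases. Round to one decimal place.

81.2°C

Length n = 28. Scanning the sequence gives G=11, A=5, C=6, T=6.
G+C = 17, so %GC = 17/28 × 100 = 60.714%
Salt term: 16.6 × (-0.225) = -3.735
GC term: 0.41 × 60.714 = 24.893; length term: −600/28 = −21.429
Tm = 81.5 + (-3.735) + 24.893 − 21.429 = 81.229 → 81.2°C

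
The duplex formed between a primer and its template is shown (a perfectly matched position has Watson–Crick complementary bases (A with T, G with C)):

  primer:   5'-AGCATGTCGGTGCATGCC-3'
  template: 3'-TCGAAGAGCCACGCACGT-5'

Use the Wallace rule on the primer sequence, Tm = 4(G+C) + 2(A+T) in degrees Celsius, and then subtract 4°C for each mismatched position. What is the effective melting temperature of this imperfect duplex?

Primer base counts: A=3, T=4, G=6, C=5 → A+T=7, G+C=11
Perfect-match Tm = 2(7) + 4(11) = 14 + 44 = 58°C
Mismatches (positions where the bases are not complementary): 4 (at positions 4, 6, 14, 18)
Effective Tm = 58 − 4×4 = 58 − 16 = 42°C

42°C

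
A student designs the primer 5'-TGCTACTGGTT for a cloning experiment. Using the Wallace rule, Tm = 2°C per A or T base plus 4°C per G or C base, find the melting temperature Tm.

32°C

Base counts: C=2, A=1, G=3, T=5
So N_AT = 6 and N_GC = 5.
Tm = 2(6) + 4(5) = 12 + 20 = 32°C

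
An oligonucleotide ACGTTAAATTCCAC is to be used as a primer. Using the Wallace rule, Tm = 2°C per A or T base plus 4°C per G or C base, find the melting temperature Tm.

Base counts: G=1, C=4, T=4, A=5
A+T = 9, G+C = 5
Tm = 2×9 + 4×5 = 38°C

38°C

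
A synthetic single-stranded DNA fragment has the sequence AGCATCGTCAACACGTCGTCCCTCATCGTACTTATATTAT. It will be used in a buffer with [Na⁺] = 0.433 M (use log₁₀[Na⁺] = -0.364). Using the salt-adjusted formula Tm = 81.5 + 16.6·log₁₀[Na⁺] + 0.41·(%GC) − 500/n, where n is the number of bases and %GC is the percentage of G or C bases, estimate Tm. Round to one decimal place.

80.4°C

Length n = 40. Scanning the sequence gives C=12, G=5, A=10, T=13.
G+C = 17, so %GC = 17/40 × 100 = 42.5%
Salt term: 16.6 × (-0.364) = -6.042
GC term: 0.41 × 42.5 = 17.425; length term: −500/40 = −12.5
Tm = 81.5 + (-6.042) + 17.425 − 12.5 = 80.383 → 80.4°C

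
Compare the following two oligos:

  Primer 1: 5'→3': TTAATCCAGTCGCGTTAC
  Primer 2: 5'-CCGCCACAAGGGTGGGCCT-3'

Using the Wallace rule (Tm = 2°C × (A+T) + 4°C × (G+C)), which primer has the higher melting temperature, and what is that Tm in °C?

Primer 1: A+T=10, G+C=8 → Tm = 2(10)+4(8) = 52°C
Primer 2: A+T=5, G+C=14 → Tm = 2(5)+4(14) = 66°C
52°C vs 66°C → primer 2 is higher.

Primer 2, 66°C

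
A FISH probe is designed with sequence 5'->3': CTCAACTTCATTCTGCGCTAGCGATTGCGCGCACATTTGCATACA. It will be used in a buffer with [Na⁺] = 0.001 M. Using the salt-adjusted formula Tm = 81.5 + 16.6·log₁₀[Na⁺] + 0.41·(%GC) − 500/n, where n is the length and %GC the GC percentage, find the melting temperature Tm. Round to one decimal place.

Length n = 45. Counting bases: C=14, G=8, T=13, A=10
G+C = 22, so %GC = 22/45 × 100 = 48.889%
Salt term: 16.6 × (-3) = -49.8
GC term: 0.41 × 48.889 = 20.044; length term: −500/45 = −11.111
Tm = 81.5 + (-49.8) + 20.044 − 11.111 = 40.633 → 40.6°C

40.6°C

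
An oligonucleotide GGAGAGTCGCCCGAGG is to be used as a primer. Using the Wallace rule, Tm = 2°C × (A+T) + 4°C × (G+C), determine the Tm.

T=1, G=8, A=3, C=4
AT pairs contribute 4, GC pairs contribute 12.
Tm = 4·12 + 2·4 = 48 + 8 = 56°C

56°C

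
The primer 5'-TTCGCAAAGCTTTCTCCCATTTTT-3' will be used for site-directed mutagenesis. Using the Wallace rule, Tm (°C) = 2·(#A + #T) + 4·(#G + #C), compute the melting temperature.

Scanning the sequence gives G=2, C=7, A=4, T=11.
So N_AT = 15 and N_GC = 9.
Tm = 2×15 + 4×9 = 66°C

66°C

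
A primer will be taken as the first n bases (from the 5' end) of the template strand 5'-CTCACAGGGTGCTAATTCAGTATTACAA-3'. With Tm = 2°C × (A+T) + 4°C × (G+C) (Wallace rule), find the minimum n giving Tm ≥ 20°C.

First 6 bases: CTCACA → Tm = 18°C (< 20°C)
First 7 bases: CTCACAG → Tm = 22°C (≥ 20°C)
Each additional base adds 2°C (A/T) or 4°C (G/C), so Tm is non-decreasing in n; n = 7 is the first length to reach 20°C.

n = 7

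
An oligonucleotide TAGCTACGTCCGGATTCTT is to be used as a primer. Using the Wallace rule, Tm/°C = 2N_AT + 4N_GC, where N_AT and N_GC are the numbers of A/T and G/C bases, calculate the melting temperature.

Base counts: G=4, T=7, C=5, A=3
AT pairs contribute 10, GC pairs contribute 9.
Tm = 4·9 + 2·10 = 36 + 20 = 56°C

56°C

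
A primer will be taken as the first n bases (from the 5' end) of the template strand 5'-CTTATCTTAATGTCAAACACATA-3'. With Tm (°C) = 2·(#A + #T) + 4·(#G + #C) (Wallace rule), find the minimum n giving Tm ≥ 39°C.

First 15 bases: CTTATCTTAATGTCA → Tm = 38°C (< 39°C)
First 16 bases: CTTATCTTAATGTCAA → Tm = 40°C (≥ 39°C)
Since every base adds ≥2°C, Tm only increases with n, so the threshold is first crossed at n = 16.

n = 16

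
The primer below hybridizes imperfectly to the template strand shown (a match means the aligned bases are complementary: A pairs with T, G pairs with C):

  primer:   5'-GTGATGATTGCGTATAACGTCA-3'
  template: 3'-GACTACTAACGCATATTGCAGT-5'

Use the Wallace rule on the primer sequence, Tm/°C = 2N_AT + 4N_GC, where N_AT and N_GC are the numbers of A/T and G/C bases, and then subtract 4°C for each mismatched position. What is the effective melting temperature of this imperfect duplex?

Primer base counts: A=6, T=7, G=6, C=3 → A+T=13, G+C=9
Perfect-match Tm = 2(13) + 4(9) = 26 + 36 = 62°C
Mismatches (positions where the bases are not complementary): 1 (at position 1)
Effective Tm = 62 − 1×4 = 62 − 4 = 58°C

58°C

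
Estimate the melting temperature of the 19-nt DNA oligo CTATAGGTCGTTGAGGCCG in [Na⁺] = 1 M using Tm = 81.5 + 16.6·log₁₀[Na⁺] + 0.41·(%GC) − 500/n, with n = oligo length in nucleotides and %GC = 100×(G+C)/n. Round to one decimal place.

78.9°C

Length n = 19. A=3, C=4, T=5, G=7
G+C = 11, so %GC = 11/19 × 100 = 57.895%
Salt term: 16.6 × (0) = 0
GC term: 0.41 × 57.895 = 23.737; length term: −500/19 = −26.316
Tm = 81.5 + (0) + 23.737 − 26.316 = 78.921 → 78.9°C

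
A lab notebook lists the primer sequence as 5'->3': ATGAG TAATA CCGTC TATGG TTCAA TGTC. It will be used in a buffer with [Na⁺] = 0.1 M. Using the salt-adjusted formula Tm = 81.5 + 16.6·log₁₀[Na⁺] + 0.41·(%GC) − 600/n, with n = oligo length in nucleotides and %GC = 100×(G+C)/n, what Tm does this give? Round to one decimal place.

Length n = 29. Scanning the sequence gives A=8, C=5, T=10, G=6.
G+C = 11, so %GC = 11/29 × 100 = 37.931%
Salt term: 16.6 × (-1) = -16.6
GC term: 0.41 × 37.931 = 15.552; length term: −600/29 = −20.69
Tm = 81.5 + (-16.6) + 15.552 − 20.69 = 59.762 → 59.8°C

59.8°C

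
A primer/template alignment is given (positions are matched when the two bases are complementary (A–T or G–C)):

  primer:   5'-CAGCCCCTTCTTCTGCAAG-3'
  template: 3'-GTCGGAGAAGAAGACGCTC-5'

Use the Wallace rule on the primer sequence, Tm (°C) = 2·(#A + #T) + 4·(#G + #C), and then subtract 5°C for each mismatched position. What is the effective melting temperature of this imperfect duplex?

Primer base counts: A=3, T=5, G=3, C=8 → A+T=8, G+C=11
Perfect-match Tm = 2(8) + 4(11) = 16 + 44 = 60°C
Mismatches (positions where the bases are not complementary): 2 (at positions 6, 17)
Effective Tm = 60 − 2×5 = 60 − 10 = 50°C

50°C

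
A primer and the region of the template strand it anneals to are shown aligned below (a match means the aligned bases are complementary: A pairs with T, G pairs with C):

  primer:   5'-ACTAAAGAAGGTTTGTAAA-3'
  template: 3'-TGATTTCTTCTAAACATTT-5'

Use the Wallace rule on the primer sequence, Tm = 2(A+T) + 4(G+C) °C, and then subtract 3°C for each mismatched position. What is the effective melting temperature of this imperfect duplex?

45°C

Primer base counts: A=9, T=5, G=4, C=1 → A+T=14, G+C=5
Perfect-match Tm = 2(14) + 4(5) = 28 + 20 = 48°C
Mismatches (positions where the bases are not complementary): 1 (at position 11)
Effective Tm = 48 − 1×3 = 48 − 3 = 45°C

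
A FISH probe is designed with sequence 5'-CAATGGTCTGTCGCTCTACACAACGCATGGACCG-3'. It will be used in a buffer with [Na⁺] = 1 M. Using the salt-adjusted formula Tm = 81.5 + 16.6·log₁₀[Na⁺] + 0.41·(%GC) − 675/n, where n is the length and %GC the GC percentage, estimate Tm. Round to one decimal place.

84.6°C

Length n = 34. Counting bases: G=8, C=11, T=7, A=8
G+C = 19, so %GC = 19/34 × 100 = 55.882%
Salt term: 16.6 × (0) = 0
GC term: 0.41 × 55.882 = 22.912; length term: −675/34 = −19.853
Tm = 81.5 + (0) + 22.912 − 19.853 = 84.559 → 84.6°C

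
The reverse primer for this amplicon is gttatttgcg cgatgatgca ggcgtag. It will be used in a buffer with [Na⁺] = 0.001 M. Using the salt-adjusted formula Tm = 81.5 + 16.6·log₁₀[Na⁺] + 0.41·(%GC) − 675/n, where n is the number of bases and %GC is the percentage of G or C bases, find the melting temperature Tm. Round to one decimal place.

28.0°C

Length n = 27. G=10, T=8, A=5, C=4
G+C = 14, so %GC = 14/27 × 100 = 51.852%
Salt term: 16.6 × (-3) = -49.8
GC term: 0.41 × 51.852 = 21.259; length term: −675/27 = −25
Tm = 81.5 + (-49.8) + 21.259 − 25 = 27.959 → 28.0°C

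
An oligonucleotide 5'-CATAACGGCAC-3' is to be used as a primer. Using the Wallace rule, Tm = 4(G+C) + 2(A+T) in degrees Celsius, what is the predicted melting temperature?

34°C

Counting bases: G=2, C=4, A=4, T=1
A+T = 5, G+C = 6
Tm = 4·6 + 2·5 = 24 + 10 = 34°C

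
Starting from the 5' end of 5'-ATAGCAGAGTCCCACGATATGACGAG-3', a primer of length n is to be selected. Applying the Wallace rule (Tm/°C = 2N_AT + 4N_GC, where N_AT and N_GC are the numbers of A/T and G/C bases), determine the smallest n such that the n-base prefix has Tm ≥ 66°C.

First 22 bases: ATAGCAGAGTCCCACGATATGA → Tm = 64°C (< 66°C)
First 23 bases: ATAGCAGAGTCCCACGATATGAC → Tm = 68°C (≥ 66°C)
Each additional base adds 2°C (A/T) or 4°C (G/C), so Tm is non-decreasing in n; n = 23 is the first length to reach 66°C.

n = 23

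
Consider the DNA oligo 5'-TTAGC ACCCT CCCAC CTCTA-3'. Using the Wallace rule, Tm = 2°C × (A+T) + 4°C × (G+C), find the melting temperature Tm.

C=10, T=5, G=1, A=4
A+T = 9, G+C = 11
Tm = 2(9) + 4(11) = 18 + 44 = 62°C

62°C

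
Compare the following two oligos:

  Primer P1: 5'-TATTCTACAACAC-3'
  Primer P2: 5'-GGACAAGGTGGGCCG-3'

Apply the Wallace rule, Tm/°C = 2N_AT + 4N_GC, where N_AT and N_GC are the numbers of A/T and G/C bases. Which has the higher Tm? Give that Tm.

Primer P1: A+T=9, G+C=4 → Tm = 2(9)+4(4) = 34°C
Primer P2: A+T=4, G+C=11 → Tm = 2(4)+4(11) = 52°C
34°C vs 52°C → primer P2 is higher.

Primer P2, 52°C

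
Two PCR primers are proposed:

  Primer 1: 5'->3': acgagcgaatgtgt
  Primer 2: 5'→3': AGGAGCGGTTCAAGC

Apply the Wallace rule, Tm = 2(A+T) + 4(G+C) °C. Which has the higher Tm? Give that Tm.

Primer 2, 48°C

Primer 1: A+T=7, G+C=7 → Tm = 2(7)+4(7) = 42°C
Primer 2: A+T=6, G+C=9 → Tm = 2(6)+4(9) = 48°C
42°C vs 48°C → primer 2 is higher.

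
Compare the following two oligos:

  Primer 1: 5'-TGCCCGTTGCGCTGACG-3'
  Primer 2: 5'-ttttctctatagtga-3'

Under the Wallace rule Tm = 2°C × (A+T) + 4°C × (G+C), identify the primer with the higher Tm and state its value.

Primer 1: A+T=5, G+C=12 → Tm = 2(5)+4(12) = 58°C
Primer 2: A+T=11, G+C=4 → Tm = 2(11)+4(4) = 38°C
58°C vs 38°C → primer 1 is higher.

Primer 1, 58°C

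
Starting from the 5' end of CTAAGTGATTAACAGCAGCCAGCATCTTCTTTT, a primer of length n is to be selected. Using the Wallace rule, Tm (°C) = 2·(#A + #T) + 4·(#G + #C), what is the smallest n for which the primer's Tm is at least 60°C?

n = 21

First 20 bases: CTAAGTGATTAACAGCAGCC → Tm = 58°C (< 60°C)
First 21 bases: CTAAGTGATTAACAGCAGCCA → Tm = 60°C (≥ 60°C)
Since every base adds ≥2°C, Tm only increases with n, so the threshold is first crossed at n = 21.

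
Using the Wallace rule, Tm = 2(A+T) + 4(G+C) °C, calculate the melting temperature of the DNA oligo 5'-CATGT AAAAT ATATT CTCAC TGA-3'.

58°C

A=9, C=4, T=8, G=2
So N_AT = 17 and N_GC = 6.
Tm = 2(17) + 4(6) = 34 + 24 = 58°C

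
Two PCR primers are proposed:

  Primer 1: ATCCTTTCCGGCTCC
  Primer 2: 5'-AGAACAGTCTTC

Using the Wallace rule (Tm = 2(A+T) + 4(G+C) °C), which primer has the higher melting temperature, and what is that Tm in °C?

Primer 1: A+T=6, G+C=9 → Tm = 2(6)+4(9) = 48°C
Primer 2: A+T=7, G+C=5 → Tm = 2(7)+4(5) = 34°C
48°C vs 34°C → primer 1 is higher.

Primer 1, 48°C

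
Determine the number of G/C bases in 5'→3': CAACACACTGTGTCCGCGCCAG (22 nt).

Scanning the sequence gives A=5, C=9, T=3, G=5.
Total G or C: 5 + 9 = 14

14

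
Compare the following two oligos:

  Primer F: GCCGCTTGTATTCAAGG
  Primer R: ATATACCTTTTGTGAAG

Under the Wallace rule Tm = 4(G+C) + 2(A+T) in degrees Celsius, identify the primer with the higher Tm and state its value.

Primer F: A+T=8, G+C=9 → Tm = 2(8)+4(9) = 52°C
Primer R: A+T=12, G+C=5 → Tm = 2(12)+4(5) = 44°C
52°C vs 44°C → primer F is higher.

Primer F, 52°C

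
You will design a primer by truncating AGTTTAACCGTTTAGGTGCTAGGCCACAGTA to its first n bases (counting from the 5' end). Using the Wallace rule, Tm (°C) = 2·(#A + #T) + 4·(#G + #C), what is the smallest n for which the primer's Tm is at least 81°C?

First 27 bases: AGTTTAACCGTTTAGGTGCTAGGCCAC → Tm = 80°C (< 81°C)
First 28 bases: AGTTTAACCGTTTAGGTGCTAGGCCACA → Tm = 82°C (≥ 81°C)
Since every base adds ≥2°C, Tm only increases with n, so the threshold is first crossed at n = 28.

n = 28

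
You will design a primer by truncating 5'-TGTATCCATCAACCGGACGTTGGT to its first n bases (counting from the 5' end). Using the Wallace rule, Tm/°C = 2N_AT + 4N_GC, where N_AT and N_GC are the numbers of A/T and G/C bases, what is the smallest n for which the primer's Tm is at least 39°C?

n = 14

First 13 bases: TGTATCCATCAAC → Tm = 36°C (< 39°C)
First 14 bases: TGTATCCATCAACC → Tm = 40°C (≥ 39°C)
Each additional base adds 2°C (A/T) or 4°C (G/C), so Tm is non-decreasing in n; n = 14 is the first length to reach 39°C.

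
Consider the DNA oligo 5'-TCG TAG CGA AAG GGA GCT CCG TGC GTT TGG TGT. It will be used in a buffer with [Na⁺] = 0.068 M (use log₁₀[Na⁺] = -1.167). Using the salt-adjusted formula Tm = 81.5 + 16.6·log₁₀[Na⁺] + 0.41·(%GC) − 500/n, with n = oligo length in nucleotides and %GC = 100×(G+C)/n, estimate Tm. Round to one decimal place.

70.6°C

Length n = 33. Scanning the sequence gives T=9, C=6, A=5, G=13.
G+C = 19, so %GC = 19/33 × 100 = 57.576%
Salt term: 16.6 × (-1.167) = -19.372
GC term: 0.41 × 57.576 = 23.606; length term: −500/33 = −15.152
Tm = 81.5 + (-19.372) + 23.606 − 15.152 = 70.582 → 70.6°C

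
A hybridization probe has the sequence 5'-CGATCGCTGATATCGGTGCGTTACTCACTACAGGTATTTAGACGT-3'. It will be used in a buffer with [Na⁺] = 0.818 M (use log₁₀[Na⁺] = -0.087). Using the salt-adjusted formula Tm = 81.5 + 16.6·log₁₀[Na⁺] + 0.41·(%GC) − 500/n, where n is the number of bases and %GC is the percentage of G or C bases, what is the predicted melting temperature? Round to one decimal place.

88.1°C

Length n = 45. Counting bases: T=14, G=11, A=10, C=10
G+C = 21, so %GC = 21/45 × 100 = 46.667%
Salt term: 16.6 × (-0.087) = -1.444
GC term: 0.41 × 46.667 = 19.133; length term: −500/45 = −11.111
Tm = 81.5 + (-1.444) + 19.133 − 11.111 = 88.078 → 88.1°C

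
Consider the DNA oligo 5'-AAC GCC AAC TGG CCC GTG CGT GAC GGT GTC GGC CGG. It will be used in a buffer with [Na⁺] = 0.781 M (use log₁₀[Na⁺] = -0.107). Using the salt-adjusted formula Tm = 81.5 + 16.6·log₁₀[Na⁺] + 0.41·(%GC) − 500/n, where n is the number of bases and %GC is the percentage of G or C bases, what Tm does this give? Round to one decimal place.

Length n = 36. G=14, C=12, T=5, A=5
G+C = 26, so %GC = 26/36 × 100 = 72.222%
Salt term: 16.6 × (-0.107) = -1.776
GC term: 0.41 × 72.222 = 29.611; length term: −500/36 = −13.889
Tm = 81.5 + (-1.776) + 29.611 − 13.889 = 95.446 → 95.4°C

95.4°C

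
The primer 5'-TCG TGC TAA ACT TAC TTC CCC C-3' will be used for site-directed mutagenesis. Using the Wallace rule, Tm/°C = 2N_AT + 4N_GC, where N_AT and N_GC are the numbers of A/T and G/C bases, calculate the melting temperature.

Base counts: G=2, T=7, A=4, C=9
AT pairs contribute 11, GC pairs contribute 11.
Tm = 2(11) + 4(11) = 22 + 44 = 66°C

66°C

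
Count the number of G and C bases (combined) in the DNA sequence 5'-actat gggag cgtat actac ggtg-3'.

Counting bases: A=6, C=4, G=8, T=6
Total G or C: 8 + 4 = 12

12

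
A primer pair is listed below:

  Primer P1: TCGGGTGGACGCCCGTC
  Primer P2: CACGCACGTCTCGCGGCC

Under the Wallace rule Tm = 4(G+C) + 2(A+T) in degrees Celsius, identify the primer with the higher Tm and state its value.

Primer P2, 64°C

Primer P1: A+T=4, G+C=13 → Tm = 2(4)+4(13) = 60°C
Primer P2: A+T=4, G+C=14 → Tm = 2(4)+4(14) = 64°C
60°C vs 64°C → primer P2 is higher.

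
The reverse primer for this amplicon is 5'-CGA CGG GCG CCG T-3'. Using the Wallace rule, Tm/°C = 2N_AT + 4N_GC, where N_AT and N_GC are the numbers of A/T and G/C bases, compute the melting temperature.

G=6, C=5, A=1, T=1
A+T = 2, G+C = 11
Tm = 2(2) + 4(11) = 4 + 44 = 48°C

48°C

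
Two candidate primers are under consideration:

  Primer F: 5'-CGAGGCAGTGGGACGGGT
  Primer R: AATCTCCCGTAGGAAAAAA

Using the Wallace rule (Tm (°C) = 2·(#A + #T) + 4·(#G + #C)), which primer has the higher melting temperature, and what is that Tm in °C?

Primer F: A+T=5, G+C=13 → Tm = 2(5)+4(13) = 62°C
Primer R: A+T=12, G+C=7 → Tm = 2(12)+4(7) = 52°C
62°C vs 52°C → primer F is higher.

Primer F, 62°C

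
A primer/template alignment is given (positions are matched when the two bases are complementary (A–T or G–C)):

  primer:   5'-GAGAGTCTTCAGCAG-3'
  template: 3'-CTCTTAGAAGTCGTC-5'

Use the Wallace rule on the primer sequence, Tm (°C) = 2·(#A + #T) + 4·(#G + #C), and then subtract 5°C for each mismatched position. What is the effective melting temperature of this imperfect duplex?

41°C

Primer base counts: A=4, T=3, G=5, C=3 → A+T=7, G+C=8
Perfect-match Tm = 2(7) + 4(8) = 14 + 32 = 46°C
Mismatches (positions where the bases are not complementary): 1 (at position 5)
Effective Tm = 46 − 1×5 = 46 − 5 = 41°C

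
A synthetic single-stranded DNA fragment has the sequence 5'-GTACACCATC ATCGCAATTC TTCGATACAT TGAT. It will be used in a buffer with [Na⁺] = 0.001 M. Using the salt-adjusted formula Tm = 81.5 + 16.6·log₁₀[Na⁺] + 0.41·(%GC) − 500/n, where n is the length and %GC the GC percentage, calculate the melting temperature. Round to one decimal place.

Length n = 34. T=11, G=4, C=9, A=10
G+C = 13, so %GC = 13/34 × 100 = 38.235%
Salt term: 16.6 × (-3) = -49.8
GC term: 0.41 × 38.235 = 15.676; length term: −500/34 = −14.706
Tm = 81.5 + (-49.8) + 15.676 − 14.706 = 32.67 → 32.7°C

32.7°C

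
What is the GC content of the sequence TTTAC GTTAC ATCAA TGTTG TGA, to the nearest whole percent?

30%

Counting bases: C=3, A=6, G=4, T=10
G+C = 4 + 3 = 7 out of 23 bases
%GC = 7/23 × 100 = 30.43% ≈ 30%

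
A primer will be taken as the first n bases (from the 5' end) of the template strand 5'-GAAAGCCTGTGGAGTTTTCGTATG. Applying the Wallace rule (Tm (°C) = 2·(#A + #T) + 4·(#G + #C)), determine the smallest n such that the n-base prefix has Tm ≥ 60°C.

First 19 bases: GAAAGCCTGTGGAGTTTTC → Tm = 56°C (< 60°C)
First 20 bases: GAAAGCCTGTGGAGTTTTCG → Tm = 60°C (≥ 60°C)
Each additional base adds 2°C (A/T) or 4°C (G/C), so Tm is non-decreasing in n; n = 20 is the first length to reach 60°C.

n = 20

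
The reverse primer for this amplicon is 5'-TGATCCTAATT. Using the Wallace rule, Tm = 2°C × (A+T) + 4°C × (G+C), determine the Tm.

28°C

Counting bases: T=5, A=3, C=2, G=1
So N_AT = 8 and N_GC = 3.
Tm = 2×8 + 4×3 = 28°C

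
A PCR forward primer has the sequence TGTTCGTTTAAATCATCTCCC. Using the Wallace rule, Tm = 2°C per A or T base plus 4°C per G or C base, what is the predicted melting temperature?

Base counts: A=4, T=9, C=6, G=2
A+T = 13, G+C = 8
Tm = 4·8 + 2·13 = 32 + 26 = 58°C

58°C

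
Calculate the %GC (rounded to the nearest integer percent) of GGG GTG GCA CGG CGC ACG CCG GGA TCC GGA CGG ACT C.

78%

Scanning the sequence gives A=5, C=12, G=17, T=3.
G+C = 17 + 12 = 29 out of 37 bases
%GC = 29/37 × 100 = 78.38% ≈ 78%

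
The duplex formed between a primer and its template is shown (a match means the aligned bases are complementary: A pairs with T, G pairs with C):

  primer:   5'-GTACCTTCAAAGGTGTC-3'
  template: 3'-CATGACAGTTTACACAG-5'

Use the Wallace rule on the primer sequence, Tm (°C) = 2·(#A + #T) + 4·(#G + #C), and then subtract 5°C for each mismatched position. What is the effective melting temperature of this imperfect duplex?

35°C

Primer base counts: A=4, T=5, G=4, C=4 → A+T=9, G+C=8
Perfect-match Tm = 2(9) + 4(8) = 18 + 32 = 50°C
Mismatches (positions where the bases are not complementary): 3 (at positions 5, 6, 12)
Effective Tm = 50 − 3×5 = 50 − 15 = 35°C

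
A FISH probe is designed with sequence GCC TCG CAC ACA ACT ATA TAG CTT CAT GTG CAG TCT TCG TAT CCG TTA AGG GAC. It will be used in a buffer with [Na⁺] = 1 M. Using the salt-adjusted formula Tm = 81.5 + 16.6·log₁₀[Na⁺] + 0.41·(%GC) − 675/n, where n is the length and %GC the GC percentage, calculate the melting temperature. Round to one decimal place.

Length n = 54. Scanning the sequence gives G=11, A=13, C=15, T=15.
G+C = 26, so %GC = 26/54 × 100 = 48.148%
Salt term: 16.6 × (0) = 0
GC term: 0.41 × 48.148 = 19.741; length term: −675/54 = −12.5
Tm = 81.5 + (0) + 19.741 − 12.5 = 88.741 → 88.7°C

88.7°C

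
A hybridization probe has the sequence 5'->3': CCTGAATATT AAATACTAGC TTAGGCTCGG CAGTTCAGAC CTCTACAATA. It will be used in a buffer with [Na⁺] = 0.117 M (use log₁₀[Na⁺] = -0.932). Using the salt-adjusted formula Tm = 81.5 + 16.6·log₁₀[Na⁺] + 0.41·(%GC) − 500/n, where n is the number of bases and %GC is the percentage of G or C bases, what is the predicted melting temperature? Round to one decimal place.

72.4°C

Length n = 50. Scanning the sequence gives A=16, T=14, G=8, C=12.
G+C = 20, so %GC = 20/50 × 100 = 40%
Salt term: 16.6 × (-0.932) = -15.471
GC term: 0.41 × 40 = 16.4; length term: −500/50 = −10
Tm = 81.5 + (-15.471) + 16.4 − 10 = 72.429 → 72.4°C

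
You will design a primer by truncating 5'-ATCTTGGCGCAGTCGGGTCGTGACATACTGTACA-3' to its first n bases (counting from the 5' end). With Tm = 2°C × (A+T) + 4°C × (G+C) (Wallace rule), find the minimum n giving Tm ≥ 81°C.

n = 26

First 25 bases: ATCTTGGCGCAGTCGGGTCGTGACA → Tm = 80°C (< 81°C)
First 26 bases: ATCTTGGCGCAGTCGGGTCGTGACAT → Tm = 82°C (≥ 81°C)
Since every base adds ≥2°C, Tm only increases with n, so the threshold is first crossed at n = 26.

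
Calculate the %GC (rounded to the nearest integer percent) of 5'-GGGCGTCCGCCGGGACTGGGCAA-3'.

Counting bases: C=7, A=3, G=11, T=2
G+C = 11 + 7 = 18 out of 23 bases
%GC = 18/23 × 100 = 78.26% ≈ 78%

78%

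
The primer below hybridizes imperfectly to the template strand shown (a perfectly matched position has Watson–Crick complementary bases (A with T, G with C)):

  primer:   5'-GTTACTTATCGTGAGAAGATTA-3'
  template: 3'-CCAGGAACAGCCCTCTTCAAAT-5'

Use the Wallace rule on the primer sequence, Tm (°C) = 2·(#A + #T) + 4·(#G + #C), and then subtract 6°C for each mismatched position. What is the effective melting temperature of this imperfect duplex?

28°C

Primer base counts: A=7, T=8, G=5, C=2 → A+T=15, G+C=7
Perfect-match Tm = 2(15) + 4(7) = 30 + 28 = 58°C
Mismatches (positions where the bases are not complementary): 5 (at positions 2, 4, 8, 12, 19)
Effective Tm = 58 − 5×6 = 58 − 30 = 28°C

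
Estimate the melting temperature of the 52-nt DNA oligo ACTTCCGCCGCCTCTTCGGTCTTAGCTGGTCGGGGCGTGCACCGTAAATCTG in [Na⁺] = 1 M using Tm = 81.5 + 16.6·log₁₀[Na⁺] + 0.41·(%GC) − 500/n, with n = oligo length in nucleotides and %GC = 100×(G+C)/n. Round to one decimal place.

Length n = 52. Scanning the sequence gives T=14, G=15, C=17, A=6.
G+C = 32, so %GC = 32/52 × 100 = 61.538%
Salt term: 16.6 × (0) = 0
GC term: 0.41 × 61.538 = 25.231; length term: −500/52 = −9.615
Tm = 81.5 + (0) + 25.231 − 9.615 = 97.116 → 97.1°C

97.1°C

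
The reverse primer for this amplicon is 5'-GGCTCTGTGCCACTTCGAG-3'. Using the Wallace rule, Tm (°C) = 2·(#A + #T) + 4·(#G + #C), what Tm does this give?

Base counts: C=6, A=2, G=6, T=5
A+T = 7, G+C = 12
Tm = 2×7 + 4×12 = 62°C

62°C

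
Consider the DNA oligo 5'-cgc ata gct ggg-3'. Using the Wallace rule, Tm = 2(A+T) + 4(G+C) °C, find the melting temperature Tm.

Counting bases: A=2, C=3, G=5, T=2
AT pairs contribute 4, GC pairs contribute 8.
Tm = 2(4) + 4(8) = 8 + 32 = 40°C

40°C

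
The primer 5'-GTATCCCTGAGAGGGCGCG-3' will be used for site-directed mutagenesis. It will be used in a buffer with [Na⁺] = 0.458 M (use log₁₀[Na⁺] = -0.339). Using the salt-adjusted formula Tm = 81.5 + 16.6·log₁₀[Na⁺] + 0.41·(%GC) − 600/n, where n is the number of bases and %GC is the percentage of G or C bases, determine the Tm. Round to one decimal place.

Length n = 19. Base counts: C=5, A=3, G=8, T=3
G+C = 13, so %GC = 13/19 × 100 = 68.421%
Salt term: 16.6 × (-0.339) = -5.627
GC term: 0.41 × 68.421 = 28.053; length term: −600/19 = −31.579
Tm = 81.5 + (-5.627) + 28.053 − 31.579 = 72.347 → 72.3°C

72.3°C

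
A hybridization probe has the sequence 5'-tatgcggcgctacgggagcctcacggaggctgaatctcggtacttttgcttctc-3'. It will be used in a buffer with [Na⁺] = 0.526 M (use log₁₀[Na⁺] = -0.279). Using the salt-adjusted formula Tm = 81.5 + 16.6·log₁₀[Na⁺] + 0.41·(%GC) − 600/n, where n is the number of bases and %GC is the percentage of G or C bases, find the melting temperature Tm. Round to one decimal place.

89.3°C

Length n = 54. Scanning the sequence gives A=8, G=16, T=15, C=15.
G+C = 31, so %GC = 31/54 × 100 = 57.407%
Salt term: 16.6 × (-0.279) = -4.631
GC term: 0.41 × 57.407 = 23.537; length term: −600/54 = −11.111
Tm = 81.5 + (-4.631) + 23.537 − 11.111 = 89.295 → 89.3°C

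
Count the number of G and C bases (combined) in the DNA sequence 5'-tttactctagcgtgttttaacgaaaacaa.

Base counts: T=10, A=10, C=5, G=4
G+C = 4 + 5 = 9

9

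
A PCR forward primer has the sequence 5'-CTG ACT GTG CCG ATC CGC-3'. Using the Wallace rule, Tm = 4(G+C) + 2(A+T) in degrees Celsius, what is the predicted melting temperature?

Base counts: T=4, A=2, G=5, C=7
So N_AT = 6 and N_GC = 12.
Tm = 2×6 + 4×12 = 60°C

60°C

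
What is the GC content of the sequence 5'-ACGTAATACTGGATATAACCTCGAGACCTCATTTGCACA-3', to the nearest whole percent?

41%

C=10, A=13, T=10, G=6
G+C = 6 + 10 = 16 out of 39 bases
%GC = 16/39 × 100 = 41.03% ≈ 41%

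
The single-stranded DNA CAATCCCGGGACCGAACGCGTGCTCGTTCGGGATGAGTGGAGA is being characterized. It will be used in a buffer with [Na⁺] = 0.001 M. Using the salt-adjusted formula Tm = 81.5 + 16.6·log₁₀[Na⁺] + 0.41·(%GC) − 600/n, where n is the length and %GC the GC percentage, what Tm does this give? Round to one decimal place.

Length n = 43. Base counts: T=7, C=11, A=9, G=16
G+C = 27, so %GC = 27/43 × 100 = 62.791%
Salt term: 16.6 × (-3) = -49.8
GC term: 0.41 × 62.791 = 25.744; length term: −600/43 = −13.953
Tm = 81.5 + (-49.8) + 25.744 − 13.953 = 43.491 → 43.5°C

43.5°C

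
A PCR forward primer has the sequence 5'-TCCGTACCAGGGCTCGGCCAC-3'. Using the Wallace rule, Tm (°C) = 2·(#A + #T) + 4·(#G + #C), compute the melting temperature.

72°C

Base counts: A=3, C=9, G=6, T=3
A+T = 6, G+C = 15
Tm = 2×6 + 4×15 = 72°C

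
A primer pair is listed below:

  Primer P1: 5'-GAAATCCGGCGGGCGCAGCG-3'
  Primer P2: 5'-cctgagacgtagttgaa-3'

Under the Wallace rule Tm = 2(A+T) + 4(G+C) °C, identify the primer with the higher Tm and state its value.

Primer P1, 70°C

Primer P1: A+T=5, G+C=15 → Tm = 2(5)+4(15) = 70°C
Primer P2: A+T=9, G+C=8 → Tm = 2(9)+4(8) = 50°C
70°C vs 50°C → primer P1 is higher.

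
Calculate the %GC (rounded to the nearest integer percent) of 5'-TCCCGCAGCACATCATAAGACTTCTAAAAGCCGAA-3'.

46%

Base counts: A=13, G=5, T=6, C=11
G+C = 5 + 11 = 16 out of 35 bases
%GC = 16/35 × 100 = 45.71% ≈ 46%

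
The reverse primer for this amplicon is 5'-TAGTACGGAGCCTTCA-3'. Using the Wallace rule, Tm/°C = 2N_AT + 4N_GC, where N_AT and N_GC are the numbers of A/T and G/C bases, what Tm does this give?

48°C

Base counts: G=4, T=4, A=4, C=4
AT pairs contribute 8, GC pairs contribute 8.
Tm = 2(8) + 4(8) = 16 + 32 = 48°C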